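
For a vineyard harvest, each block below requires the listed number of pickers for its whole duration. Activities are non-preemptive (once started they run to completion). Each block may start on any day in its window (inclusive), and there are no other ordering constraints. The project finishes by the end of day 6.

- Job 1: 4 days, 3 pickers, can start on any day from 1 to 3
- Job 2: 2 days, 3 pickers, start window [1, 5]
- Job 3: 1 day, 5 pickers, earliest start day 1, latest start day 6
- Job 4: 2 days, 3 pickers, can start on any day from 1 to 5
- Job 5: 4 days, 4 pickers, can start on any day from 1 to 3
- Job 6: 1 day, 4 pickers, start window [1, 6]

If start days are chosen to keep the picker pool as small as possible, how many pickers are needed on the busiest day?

9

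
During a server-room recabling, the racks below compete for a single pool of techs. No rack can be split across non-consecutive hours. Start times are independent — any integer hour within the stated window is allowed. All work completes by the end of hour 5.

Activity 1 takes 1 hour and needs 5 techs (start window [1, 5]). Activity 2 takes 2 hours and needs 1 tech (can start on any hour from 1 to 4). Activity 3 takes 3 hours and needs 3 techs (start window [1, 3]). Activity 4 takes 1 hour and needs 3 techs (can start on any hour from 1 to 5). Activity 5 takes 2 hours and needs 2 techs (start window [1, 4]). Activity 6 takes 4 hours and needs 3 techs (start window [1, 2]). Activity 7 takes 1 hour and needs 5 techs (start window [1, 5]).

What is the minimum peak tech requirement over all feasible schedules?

Early-start (Activity 1@1, Activity 2@1, Activity 3@1, Activity 4@1, Activity 5@1, Activity 6@1, Activity 7@1) gives peak 22: h1:22  h2:9  h3:6  h4:3  h5:0.
Shift Activity 4→4, Activity 5→2, Activity 6→2, Activity 7→5.
Schedule Activity 1@1, Activity 2@1, Activity 3@1, Activity 4@4, Activity 5@2, Activity 6@2, Activity 7@5: h1:9  h2:9  h3:8  h4:6  h5:8 — peak 9.

9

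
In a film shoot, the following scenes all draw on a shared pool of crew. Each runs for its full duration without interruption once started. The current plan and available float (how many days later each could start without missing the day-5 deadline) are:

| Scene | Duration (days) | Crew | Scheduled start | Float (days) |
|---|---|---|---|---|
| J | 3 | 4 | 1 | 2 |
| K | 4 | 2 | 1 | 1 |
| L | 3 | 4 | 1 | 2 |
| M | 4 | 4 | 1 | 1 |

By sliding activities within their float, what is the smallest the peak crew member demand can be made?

Schedule J@1, K@1, L@1, M@1: d1:14  d2:14  d3:14  d4:6  d5:0 — peak 14.

14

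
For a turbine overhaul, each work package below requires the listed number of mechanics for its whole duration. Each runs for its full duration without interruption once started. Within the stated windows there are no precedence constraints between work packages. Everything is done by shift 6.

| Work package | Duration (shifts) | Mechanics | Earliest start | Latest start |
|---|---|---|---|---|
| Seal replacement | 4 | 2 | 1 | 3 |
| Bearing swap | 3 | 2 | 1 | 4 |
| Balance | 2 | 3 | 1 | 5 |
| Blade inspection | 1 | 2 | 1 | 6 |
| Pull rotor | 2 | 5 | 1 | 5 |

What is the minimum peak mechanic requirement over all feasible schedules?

7

Early-start (Seal replacement@1, Bearing swap@1, Balance@1, Blade inspection@1, Pull rotor@1) gives peak 14: s1:14  s2:12  s3:4  s4:2  s5:0  s6:0.
Shift Blade inspection→3, Pull rotor→4.
Schedule Seal replacement@1, Bearing swap@1, Balance@1, Blade inspection@3, Pull rotor@4: s1:7  s2:7  s3:6  s4:7  s5:5  s6:0 — peak 7.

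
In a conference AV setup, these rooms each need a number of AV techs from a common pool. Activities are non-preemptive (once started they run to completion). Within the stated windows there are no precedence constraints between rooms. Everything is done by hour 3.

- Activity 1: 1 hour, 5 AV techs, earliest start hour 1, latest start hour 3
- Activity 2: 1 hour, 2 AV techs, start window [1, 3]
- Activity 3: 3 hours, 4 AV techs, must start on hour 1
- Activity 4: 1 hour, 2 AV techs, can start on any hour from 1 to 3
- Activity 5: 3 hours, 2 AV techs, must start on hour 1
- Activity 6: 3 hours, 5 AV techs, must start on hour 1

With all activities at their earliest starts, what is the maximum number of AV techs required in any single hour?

Early-start schedule: Activity 1@1, Activity 2@1, Activity 3@1, Activity 4@1, Activity 5@1, Activity 6@1.
Load per hour: hour 1: 20, hour 2: 11, hour 3: 11.
Peak is 20.

20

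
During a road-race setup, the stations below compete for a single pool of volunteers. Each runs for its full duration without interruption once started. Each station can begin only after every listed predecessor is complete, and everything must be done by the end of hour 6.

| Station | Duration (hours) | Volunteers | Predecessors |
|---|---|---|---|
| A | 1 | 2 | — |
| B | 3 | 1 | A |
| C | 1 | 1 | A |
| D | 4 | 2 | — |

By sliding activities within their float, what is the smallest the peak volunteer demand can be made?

3

Early-start (A@1, B@2, C@2, D@1) gives peak 4: h1:4  h2:4  h3:3  h4:3  h5:0  h6:0.
Shift D→3.
Schedule A@1, B@2, C@2, D@3: h1:2  h2:2  h3:3  h4:3  h5:2  h6:2 — peak 3.
Total volunteer-hours = 14 over 6 hours ⇒ peak ≥ ⌈14/6⌉ = 3, so 3 is optimal.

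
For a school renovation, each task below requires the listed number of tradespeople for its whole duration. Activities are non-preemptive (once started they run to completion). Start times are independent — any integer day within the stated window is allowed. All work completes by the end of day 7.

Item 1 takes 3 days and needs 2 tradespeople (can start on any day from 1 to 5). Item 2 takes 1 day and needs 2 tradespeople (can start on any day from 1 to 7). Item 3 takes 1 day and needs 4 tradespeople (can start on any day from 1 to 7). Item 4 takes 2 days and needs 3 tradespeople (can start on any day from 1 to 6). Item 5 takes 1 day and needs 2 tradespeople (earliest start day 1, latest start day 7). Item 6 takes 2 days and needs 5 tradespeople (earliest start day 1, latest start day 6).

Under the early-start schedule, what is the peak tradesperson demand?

Early-start schedule: Item 1@1, Item 2@1, Item 3@1, Item 4@1, Item 5@1, Item 6@1.
Load per day: day 1: 18, day 2: 10, day 3: 2, day 4: 0, day 5: 0, day 6: 0, day 7: 0.
Peak is 18.

18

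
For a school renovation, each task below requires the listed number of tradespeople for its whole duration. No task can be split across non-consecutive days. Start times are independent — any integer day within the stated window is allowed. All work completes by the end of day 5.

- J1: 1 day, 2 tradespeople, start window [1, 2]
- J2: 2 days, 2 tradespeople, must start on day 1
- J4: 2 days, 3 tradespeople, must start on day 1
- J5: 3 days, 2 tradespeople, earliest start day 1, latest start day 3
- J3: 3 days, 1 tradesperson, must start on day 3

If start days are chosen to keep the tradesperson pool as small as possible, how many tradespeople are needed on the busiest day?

7

Early-start (J1@1, J2@1, J4@1, J5@1, J3@3) gives peak 9: d1:9  d2:7  d3:3  d4:1  d5:1.
Shift J5→2.
Schedule J1@1, J2@1, J4@1, J5@2, J3@3: d1:7  d2:7  d3:3  d4:3  d5:1 — peak 7.
No arrangement of the 6 feasible schedules does better.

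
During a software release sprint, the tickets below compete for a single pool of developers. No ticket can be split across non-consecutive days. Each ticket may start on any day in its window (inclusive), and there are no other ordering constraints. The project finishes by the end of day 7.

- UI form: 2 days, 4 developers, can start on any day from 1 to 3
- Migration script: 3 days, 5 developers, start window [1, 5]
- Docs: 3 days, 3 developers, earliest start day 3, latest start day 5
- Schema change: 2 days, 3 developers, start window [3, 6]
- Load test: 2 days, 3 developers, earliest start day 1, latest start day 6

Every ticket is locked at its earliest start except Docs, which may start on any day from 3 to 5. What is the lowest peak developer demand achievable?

Docs@3: d1:12  d2:12  d3:11  d4:6  d5:3  d6:0  d7:0 → peak 12
Docs@4: d1:12  d2:12  d3:8  d4:6  d5:3  d6:3  d7:0 → peak 12
Docs@5: d1:12  d2:12  d3:8  d4:3  d5:3  d6:3  d7:3 → peak 12
Best is Docs@3, peak 12.

12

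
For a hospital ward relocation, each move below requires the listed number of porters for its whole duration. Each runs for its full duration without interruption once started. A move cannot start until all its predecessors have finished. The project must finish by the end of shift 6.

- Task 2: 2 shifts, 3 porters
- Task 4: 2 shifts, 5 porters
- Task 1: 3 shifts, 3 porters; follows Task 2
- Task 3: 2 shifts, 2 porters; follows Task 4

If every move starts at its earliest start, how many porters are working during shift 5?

At early start, shift 5 has: Task 1.
Demand: 3 = 3.

3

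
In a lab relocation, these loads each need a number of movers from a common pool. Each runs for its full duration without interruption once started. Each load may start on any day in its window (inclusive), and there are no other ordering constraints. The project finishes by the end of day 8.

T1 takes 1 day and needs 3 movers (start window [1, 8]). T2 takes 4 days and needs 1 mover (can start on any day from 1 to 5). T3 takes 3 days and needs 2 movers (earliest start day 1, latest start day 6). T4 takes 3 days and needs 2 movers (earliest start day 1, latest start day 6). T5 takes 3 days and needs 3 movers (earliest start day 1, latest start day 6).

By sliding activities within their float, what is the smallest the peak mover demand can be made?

4

Early-start (T1@1, T2@1, T3@1, T4@1, T5@1) gives peak 11: d1:11  d2:8  d3:8  d4:1  d5:0  d6:0  d7:0  d8:0.
Shift T3→5, T4→5, T5→2.
Schedule T1@1, T2@1, T3@5, T4@5, T5@2: d1:4  d2:4  d3:4  d4:4  d5:4  d6:4  d7:4  d8:0 — peak 4.
Total mover-days = 28 over 8 days ⇒ peak ≥ ⌈28/8⌉ = 4, so 4 is optimal.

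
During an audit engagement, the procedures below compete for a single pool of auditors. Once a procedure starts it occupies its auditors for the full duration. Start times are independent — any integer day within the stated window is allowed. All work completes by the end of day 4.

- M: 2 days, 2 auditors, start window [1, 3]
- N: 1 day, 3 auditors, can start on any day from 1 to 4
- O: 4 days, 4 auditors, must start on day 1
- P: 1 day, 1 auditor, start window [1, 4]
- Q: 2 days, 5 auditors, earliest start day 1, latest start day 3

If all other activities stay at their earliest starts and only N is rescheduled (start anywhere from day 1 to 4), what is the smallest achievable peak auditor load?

12

N@1: d1:15  d2:11  d3:4  d4:4 → peak 15
N@2: d1:12  d2:14  d3:4  d4:4 → peak 14
N@3: d1:12  d2:11  d3:7  d4:4 → peak 12
N@4: d1:12  d2:11  d3:4  d4:7 → peak 12
Best is N@3, peak 12.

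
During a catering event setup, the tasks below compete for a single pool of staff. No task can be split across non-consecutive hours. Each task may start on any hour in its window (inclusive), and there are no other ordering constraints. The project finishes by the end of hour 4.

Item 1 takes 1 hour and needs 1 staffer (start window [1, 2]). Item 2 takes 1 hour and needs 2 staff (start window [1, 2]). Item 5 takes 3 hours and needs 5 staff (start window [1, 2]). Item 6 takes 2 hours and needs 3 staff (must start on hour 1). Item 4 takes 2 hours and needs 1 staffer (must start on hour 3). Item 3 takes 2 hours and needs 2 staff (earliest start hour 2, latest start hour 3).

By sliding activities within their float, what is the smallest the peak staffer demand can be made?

8

Early-start (Item 1@1, Item 2@1, Item 5@1, Item 6@1, Item 4@3, Item 3@2) gives peak 11: h1:11  h2:10  h3:8  h4:1.
Shift Item 5→2, Item 3→3.
Schedule Item 1@1, Item 2@1, Item 5@2, Item 6@1, Item 4@3, Item 3@3: h1:6  h2:8  h3:8  h4:8 — peak 8.
Total staffer-hours = 30 over 4 hours ⇒ peak ≥ ⌈30/4⌉ = 8, so 8 is optimal.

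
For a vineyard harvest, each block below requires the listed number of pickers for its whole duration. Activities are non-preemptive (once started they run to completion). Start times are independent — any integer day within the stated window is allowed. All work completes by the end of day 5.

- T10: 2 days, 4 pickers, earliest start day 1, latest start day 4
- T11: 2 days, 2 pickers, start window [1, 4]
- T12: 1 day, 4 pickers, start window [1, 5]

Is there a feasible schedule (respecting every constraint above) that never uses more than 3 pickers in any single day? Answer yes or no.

Total picker-days = 16; over 5 days the average is 16/5 > 3, so some day must exceed 3.

no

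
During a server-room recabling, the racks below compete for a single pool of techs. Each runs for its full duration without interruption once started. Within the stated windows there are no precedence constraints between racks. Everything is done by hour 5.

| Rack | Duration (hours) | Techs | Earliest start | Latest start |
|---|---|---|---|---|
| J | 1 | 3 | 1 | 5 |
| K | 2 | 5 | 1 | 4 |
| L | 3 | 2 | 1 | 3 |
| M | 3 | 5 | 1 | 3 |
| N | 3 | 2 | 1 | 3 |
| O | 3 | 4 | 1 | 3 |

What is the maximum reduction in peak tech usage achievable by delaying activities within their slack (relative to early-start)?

8

Early-start peak: h1:21  h2:18  h3:13  h4:0  h5:0 ⇒ 21.
Leveled (J@1, K@1, L@1, M@2, N@3, O@3): h1:10  h2:12  h3:13  h4:11  h5:6 ⇒ 13.
Reduction 21 − 13 = 8.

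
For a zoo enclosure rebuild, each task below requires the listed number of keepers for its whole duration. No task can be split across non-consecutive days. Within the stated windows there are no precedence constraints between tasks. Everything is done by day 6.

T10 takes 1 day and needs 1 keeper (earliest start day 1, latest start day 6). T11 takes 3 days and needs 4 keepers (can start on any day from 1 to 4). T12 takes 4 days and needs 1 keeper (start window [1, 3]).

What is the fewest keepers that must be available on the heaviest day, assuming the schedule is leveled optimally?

5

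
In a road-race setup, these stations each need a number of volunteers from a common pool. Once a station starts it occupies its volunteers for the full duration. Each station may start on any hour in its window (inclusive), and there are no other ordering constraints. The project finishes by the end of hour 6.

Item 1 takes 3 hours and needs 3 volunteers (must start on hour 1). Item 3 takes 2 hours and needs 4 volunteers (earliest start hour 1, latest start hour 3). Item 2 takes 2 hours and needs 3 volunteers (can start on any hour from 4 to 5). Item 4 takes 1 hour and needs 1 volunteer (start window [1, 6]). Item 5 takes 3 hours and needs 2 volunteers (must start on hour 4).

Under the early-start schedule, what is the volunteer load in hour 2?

7

At early start, hour 2 has: Item 1, Item 3.
Demand: 3 + 4 = 7.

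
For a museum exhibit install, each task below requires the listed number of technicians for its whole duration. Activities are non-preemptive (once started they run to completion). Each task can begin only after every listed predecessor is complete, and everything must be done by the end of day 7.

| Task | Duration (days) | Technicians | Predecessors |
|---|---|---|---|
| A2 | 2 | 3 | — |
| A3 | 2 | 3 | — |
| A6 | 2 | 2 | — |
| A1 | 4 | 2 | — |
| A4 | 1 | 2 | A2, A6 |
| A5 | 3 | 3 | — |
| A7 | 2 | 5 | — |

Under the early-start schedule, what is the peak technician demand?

Early-start schedule: A2@1, A3@1, A6@1, A1@1, A4@3, A5@1, A7@1.
Load per day: day 1: 18, day 2: 18, day 3: 7, day 4: 2, day 5: 0, day 6: 0, day 7: 0.
Peak is 18.

18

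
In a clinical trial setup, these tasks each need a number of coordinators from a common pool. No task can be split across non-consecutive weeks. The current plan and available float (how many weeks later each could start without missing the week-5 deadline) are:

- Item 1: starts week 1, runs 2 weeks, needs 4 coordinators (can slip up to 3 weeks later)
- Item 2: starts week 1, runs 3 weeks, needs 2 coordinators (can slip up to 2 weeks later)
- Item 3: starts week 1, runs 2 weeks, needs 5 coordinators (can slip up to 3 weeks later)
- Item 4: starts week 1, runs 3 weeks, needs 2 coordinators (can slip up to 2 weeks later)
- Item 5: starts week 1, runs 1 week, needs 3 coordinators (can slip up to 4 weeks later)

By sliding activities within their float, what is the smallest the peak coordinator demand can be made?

7

Early-start (Item 1@1, Item 2@1, Item 3@1, Item 4@1, Item 5@1) gives peak 16: w1:16  w2:13  w3:4  w4:0  w5:0.
Shift Item 3→4, Item 4→3, Item 5→3.
Schedule Item 1@1, Item 2@1, Item 3@4, Item 4@3, Item 5@3: w1:6  w2:6  w3:7  w4:7  w5:7 — peak 7.
Total coordinator-weeks = 33 over 5 weeks ⇒ peak ≥ ⌈33/5⌉ = 7, so 7 is optimal.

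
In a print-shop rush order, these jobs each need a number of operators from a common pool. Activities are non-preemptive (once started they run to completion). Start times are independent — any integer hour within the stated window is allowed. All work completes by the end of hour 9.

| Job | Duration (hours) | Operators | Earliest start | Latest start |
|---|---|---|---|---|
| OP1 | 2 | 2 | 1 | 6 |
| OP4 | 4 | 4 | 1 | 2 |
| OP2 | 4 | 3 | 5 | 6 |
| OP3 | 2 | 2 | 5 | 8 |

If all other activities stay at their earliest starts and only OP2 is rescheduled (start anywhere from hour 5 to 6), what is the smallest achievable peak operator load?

OP2@5: h1:6  h2:6  h3:4  h4:4  h5:5  h6:5  h7:3  h8:3  h9:0 → peak 6
OP2@6: h1:6  h2:6  h3:4  h4:4  h5:2  h6:5  h7:3  h8:3  h9:3 → peak 6
Best is OP2@5, peak 6.

6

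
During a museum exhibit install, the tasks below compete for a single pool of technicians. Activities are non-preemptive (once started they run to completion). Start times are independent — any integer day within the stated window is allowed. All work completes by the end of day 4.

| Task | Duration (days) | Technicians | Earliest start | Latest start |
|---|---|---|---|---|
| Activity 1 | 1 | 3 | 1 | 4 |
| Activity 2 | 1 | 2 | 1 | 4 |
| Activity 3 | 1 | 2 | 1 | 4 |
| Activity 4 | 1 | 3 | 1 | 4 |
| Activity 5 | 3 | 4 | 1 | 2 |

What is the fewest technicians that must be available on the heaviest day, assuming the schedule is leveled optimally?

6

Early-start (Activity 1@1, Activity 2@1, Activity 3@1, Activity 4@1, Activity 5@1) gives peak 14: d1:14  d2:4  d3:4  d4:0.
Shift Activity 2→2, Activity 3→3, Activity 5→2.
Schedule Activity 1@1, Activity 2@2, Activity 3@3, Activity 4@1, Activity 5@2: d1:6  d2:6  d3:6  d4:4 — peak 6.
Total technician-days = 22 over 4 days ⇒ peak ≥ ⌈22/4⌉ = 6, so 6 is optimal.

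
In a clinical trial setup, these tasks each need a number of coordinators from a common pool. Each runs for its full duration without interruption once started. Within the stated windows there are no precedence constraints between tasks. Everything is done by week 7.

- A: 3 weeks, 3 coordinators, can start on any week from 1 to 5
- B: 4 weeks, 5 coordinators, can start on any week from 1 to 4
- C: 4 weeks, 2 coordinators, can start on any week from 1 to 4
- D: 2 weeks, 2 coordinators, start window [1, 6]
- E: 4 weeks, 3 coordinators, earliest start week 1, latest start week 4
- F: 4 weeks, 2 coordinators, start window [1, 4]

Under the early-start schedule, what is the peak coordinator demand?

17

Early-start schedule: A@1, B@1, C@1, D@1, E@1, F@1.
Load per week: week 1: 17, week 2: 17, week 3: 15, week 4: 12, week 5: 0, week 6: 0, week 7: 0.
Peak is 17.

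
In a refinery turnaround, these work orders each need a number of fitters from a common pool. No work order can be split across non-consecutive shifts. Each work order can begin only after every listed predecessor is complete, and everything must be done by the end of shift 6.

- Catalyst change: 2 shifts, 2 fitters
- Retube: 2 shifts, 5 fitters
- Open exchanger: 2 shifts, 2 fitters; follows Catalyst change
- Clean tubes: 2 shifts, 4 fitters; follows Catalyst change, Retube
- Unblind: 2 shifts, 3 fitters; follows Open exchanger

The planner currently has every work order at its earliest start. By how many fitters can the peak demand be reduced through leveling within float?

Early-start peak: s1:7  s2:7  s3:6  s4:6  s5:3  s6:3 ⇒ 7.
Leveled (Catalyst change@1, Retube@1, Open exchanger@3, Clean tubes@3, Unblind@5): s1:7  s2:7  s3:6  s4:6  s5:3  s6:3 ⇒ 7.
Reduction 7 − 7 = 0.

0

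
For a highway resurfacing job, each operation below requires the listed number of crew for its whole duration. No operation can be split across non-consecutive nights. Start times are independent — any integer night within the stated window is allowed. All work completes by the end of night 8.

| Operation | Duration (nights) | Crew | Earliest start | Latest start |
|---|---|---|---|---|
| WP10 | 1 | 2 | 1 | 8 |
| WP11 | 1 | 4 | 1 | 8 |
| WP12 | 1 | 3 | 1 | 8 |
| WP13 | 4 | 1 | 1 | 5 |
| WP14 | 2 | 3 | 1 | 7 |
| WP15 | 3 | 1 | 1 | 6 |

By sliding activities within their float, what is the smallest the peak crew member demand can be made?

Early-start (WP10@1, WP11@1, WP12@1, WP13@1, WP14@1, WP15@1) gives peak 14: n1:14  n2:5  n3:2  n4:1  n5:0  n6:0  n7:0  n8:0.
Shift WP11→2, WP12→3, WP13→3, WP14→4, WP15→6.
Schedule WP10@1, WP11@2, WP12@3, WP13@3, WP14@4, WP15@6: n1:2  n2:4  n3:4  n4:4  n5:4  n6:2  n7:1  n8:1 — peak 4.

4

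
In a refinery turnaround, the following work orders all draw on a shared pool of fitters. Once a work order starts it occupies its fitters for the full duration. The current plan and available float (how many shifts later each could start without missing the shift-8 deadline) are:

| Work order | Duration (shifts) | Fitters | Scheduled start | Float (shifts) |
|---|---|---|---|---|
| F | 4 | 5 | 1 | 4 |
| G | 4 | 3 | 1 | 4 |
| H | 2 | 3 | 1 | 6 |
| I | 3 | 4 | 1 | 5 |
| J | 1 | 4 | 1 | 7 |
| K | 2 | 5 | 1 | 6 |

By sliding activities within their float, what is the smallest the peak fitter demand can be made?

9

Early-start (F@1, G@1, H@1, I@1, J@1, K@1) gives peak 24: s1:24  s2:20  s3:12  s4:8  s5:0  s6:0  s7:0  s8:0.
Shift H→5, I→5, J→8, K→7.
Schedule F@1, G@1, H@5, I@5, J@8, K@7: s1:8  s2:8  s3:8  s4:8  s5:7  s6:7  s7:9  s8:9 — peak 9.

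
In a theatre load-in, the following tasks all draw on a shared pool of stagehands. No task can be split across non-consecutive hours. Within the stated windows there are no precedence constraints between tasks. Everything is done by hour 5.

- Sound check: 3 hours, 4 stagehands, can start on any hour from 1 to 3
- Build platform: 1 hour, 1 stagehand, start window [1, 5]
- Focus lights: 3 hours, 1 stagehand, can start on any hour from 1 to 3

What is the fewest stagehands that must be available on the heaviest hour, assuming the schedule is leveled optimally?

5

Early-start (Sound check@1, Build platform@1, Focus lights@1) gives peak 6: h1:6  h2:5  h3:5  h4:0  h5:0.
Shift Focus lights→2.
Schedule Sound check@1, Build platform@1, Focus lights@2: h1:5  h2:5  h3:5  h4:1  h5:0 — peak 5.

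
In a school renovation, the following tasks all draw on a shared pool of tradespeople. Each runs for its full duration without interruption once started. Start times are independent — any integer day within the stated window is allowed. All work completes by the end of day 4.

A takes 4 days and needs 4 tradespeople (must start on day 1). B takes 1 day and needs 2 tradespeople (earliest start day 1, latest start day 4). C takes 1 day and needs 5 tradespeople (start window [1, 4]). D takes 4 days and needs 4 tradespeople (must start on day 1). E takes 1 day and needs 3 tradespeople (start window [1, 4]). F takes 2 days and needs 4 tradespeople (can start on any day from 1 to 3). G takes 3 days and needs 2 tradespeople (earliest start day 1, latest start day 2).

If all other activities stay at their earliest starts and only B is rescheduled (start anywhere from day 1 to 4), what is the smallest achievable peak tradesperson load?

22

B@1: d1:24  d2:14  d3:10  d4:8 → peak 24
B@2: d1:22  d2:16  d3:10  d4:8 → peak 22
B@3: d1:22  d2:14  d3:12  d4:8 → peak 22
B@4: d1:22  d2:14  d3:10  d4:10 → peak 22
Best is B@2, peak 22.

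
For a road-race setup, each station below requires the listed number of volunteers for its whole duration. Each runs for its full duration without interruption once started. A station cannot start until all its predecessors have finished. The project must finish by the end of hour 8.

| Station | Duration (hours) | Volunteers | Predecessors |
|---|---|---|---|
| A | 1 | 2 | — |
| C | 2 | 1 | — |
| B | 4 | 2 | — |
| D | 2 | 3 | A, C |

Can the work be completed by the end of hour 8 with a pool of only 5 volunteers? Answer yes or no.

yes

Schedule A@1, C@1, B@2, D@6: h1:3  h2:3  h3:2  h4:2  h5:2  h6:3  h7:3  h8:0 — peak 3 ≤ 5.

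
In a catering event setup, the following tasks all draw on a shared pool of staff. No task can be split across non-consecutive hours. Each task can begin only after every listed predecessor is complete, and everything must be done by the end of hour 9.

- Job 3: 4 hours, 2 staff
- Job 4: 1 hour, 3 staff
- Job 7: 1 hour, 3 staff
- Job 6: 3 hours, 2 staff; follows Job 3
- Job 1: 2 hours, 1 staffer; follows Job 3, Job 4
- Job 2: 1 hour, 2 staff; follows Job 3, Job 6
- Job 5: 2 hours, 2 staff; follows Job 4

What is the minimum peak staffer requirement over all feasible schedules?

Early-start (Job 3@1, Job 4@1, Job 7@1, Job 6@5, Job 1@5, Job 2@8, Job 5@2) gives peak 8: h1:8  h2:4  h3:4  h4:2  h5:3  h6:3  h7:2  h8:2  h9:0.
Shift Job 7→2, Job 5→3.
Schedule Job 3@1, Job 4@1, Job 7@2, Job 6@5, Job 1@5, Job 2@8, Job 5@3: h1:5  h2:5  h3:4  h4:4  h5:3  h6:3  h7:2  h8:2  h9:0 — peak 5.

5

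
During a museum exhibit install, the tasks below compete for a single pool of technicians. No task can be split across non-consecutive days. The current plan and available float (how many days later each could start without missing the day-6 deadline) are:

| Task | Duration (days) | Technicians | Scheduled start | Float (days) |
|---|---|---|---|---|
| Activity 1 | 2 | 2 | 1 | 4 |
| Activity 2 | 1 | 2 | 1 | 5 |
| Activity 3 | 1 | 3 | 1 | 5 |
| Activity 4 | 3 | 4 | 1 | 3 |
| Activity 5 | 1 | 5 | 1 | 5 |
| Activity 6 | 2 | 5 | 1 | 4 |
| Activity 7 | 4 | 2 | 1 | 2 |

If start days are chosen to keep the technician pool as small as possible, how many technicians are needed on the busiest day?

8

Early-start (Activity 1@1, Activity 2@1, Activity 3@1, Activity 4@1, Activity 5@1, Activity 6@1, Activity 7@1) gives peak 23: d1:23  d2:13  d3:6  d4:2  d5:0  d6:0.
Shift Activity 3→6, Activity 5→4, Activity 6→5, Activity 7→2.
Schedule Activity 1@1, Activity 2@1, Activity 3@6, Activity 4@1, Activity 5@4, Activity 6@5, Activity 7@2: d1:8  d2:8  d3:6  d4:7  d5:7  d6:8 — peak 8.
Total technician-days = 44 over 6 days ⇒ peak ≥ ⌈44/6⌉ = 8, so 8 is optimal.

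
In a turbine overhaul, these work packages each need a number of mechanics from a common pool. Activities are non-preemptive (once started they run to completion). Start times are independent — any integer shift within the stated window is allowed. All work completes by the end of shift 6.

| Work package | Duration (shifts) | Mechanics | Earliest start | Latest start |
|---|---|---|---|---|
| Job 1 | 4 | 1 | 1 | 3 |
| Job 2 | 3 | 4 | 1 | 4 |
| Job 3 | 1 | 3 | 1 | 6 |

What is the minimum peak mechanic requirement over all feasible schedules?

Early-start (Job 1@1, Job 2@1, Job 3@1) gives peak 8: s1:8  s2:5  s3:5  s4:1  s5:0  s6:0.
Shift Job 3→4.
Schedule Job 1@1, Job 2@1, Job 3@4: s1:5  s2:5  s3:5  s4:4  s5:0  s6:0 — peak 5.

5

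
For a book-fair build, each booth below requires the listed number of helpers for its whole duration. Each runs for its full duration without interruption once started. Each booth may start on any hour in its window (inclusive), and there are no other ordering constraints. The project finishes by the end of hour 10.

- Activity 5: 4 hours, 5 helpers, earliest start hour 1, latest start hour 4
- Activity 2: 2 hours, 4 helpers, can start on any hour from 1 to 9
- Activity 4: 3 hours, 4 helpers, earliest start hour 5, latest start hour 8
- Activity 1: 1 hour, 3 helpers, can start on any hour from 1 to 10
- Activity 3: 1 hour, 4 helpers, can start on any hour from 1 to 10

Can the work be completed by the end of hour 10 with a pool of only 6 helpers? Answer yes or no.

no

The minimum achievable peak is 7; 6 < 7, so no feasible schedule stays within the cap.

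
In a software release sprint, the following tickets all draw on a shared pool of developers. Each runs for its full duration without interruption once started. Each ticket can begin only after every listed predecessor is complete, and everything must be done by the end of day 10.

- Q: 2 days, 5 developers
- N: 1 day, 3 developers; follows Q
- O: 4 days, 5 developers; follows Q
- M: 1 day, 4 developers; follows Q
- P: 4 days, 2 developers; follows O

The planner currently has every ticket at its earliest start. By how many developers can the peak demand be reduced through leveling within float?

Early-start peak: d1:5  d2:5  d3:12  d4:5  d5:5  d6:5  d7:2  d8:2  d9:2  d10:2 ⇒ 12.
Leveled (Q@1, N@7, O@3, M@8, P@7): d1:5  d2:5  d3:5  d4:5  d5:5  d6:5  d7:5  d8:6  d9:2  d10:2 ⇒ 6.
Reduction 12 − 6 = 6.

6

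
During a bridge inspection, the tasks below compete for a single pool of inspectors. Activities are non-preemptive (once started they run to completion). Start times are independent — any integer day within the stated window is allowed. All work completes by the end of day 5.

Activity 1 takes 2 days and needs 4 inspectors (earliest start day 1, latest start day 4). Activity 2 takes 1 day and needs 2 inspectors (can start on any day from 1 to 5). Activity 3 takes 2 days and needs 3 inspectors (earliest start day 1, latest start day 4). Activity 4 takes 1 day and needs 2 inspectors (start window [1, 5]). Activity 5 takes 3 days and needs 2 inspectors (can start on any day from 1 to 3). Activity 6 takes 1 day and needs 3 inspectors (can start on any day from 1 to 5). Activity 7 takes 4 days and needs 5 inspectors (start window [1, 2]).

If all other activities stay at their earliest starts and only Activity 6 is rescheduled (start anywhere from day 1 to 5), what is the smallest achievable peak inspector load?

18

Activity 6@1: d1:21  d2:14  d3:7  d4:5  d5:0 → peak 21
Activity 6@2: d1:18  d2:17  d3:7  d4:5  d5:0 → peak 18
Activity 6@3: d1:18  d2:14  d3:10  d4:5  d5:0 → peak 18
Activity 6@4: d1:18  d2:14  d3:7  d4:8  d5:0 → peak 18
Activity 6@5: d1:18  d2:14  d3:7  d4:5  d5:3 → peak 18
Best is Activity 6@2, peak 18.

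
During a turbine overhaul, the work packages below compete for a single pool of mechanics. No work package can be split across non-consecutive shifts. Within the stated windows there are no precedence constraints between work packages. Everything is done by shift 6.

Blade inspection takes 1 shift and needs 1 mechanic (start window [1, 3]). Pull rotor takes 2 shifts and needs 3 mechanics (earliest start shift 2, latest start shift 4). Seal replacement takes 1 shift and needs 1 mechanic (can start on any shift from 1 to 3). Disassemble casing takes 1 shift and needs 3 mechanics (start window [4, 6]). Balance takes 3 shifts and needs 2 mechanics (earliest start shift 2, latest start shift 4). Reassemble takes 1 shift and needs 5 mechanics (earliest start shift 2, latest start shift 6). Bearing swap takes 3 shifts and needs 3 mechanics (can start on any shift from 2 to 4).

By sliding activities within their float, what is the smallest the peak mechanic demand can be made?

7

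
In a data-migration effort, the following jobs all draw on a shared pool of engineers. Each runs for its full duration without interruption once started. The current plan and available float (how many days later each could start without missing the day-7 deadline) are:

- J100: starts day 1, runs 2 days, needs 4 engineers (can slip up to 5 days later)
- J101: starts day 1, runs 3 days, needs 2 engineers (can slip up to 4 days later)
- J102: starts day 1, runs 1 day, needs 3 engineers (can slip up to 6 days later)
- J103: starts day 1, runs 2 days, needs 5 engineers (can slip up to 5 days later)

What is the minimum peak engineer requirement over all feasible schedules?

Early-start (J100@1, J101@1, J102@1, J103@1) gives peak 14: d1:14  d2:11  d3:2  d4:0  d5:0  d6:0  d7:0.
Shift J101→3, J102→3, J103→6.
Schedule J100@1, J101@3, J102@3, J103@6: d1:4  d2:4  d3:5  d4:2  d5:2  d6:5  d7:5 — peak 5.

5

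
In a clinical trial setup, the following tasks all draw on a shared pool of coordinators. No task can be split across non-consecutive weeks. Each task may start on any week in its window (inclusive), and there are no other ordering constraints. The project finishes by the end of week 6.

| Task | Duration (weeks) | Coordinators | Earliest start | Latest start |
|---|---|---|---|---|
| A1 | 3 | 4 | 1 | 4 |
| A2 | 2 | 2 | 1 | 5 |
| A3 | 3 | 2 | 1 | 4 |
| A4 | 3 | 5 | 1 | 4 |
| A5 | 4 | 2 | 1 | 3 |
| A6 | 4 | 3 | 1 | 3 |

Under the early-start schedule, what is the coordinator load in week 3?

At early start, week 3 has: A1, A3, A4, A5, A6.
Demand: 4 + 2 + 5 + 2 + 3 = 16.

16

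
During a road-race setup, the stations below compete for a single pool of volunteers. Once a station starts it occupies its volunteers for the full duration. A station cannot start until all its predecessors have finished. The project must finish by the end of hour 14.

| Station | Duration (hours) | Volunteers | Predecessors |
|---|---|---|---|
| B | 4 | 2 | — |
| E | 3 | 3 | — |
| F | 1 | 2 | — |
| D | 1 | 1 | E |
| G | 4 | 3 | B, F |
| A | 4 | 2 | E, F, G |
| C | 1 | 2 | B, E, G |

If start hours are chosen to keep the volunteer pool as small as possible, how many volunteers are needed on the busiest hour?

5

Early-start (B@1, E@1, F@1, D@4, G@5, A@9, C@9) gives peak 7: h1:7  h2:5  h3:5  h4:3  h5:3  h6:3  h7:3  h8:3  h9:4  h10:2  h11:2  h12:2  h13:0  h14:0.
Shift F→4.
Schedule B@1, E@1, F@4, D@4, G@5, A@9, C@9: h1:5  h2:5  h3:5  h4:5  h5:3  h6:3  h7:3  h8:3  h9:4  h10:2  h11:2  h12:2  h13:0  h14:0 — peak 5.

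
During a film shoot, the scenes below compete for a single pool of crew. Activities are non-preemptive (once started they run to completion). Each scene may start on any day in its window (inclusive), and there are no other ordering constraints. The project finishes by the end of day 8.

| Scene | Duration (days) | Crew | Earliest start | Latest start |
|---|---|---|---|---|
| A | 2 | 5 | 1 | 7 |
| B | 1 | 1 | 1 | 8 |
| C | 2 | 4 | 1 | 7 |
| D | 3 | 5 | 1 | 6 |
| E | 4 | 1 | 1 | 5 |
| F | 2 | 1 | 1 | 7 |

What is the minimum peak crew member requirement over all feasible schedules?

6

Early-start (A@1, B@1, C@1, D@1, E@1, F@1) gives peak 17: d1:17  d2:16  d3:6  d4:1  d5:0  d6:0  d7:0  d8:0.
Shift C→3, D→5, E→2, F→3.
Schedule A@1, B@1, C@3, D@5, E@2, F@3: d1:6  d2:6  d3:6  d4:6  d5:6  d6:5  d7:5  d8:0 — peak 6.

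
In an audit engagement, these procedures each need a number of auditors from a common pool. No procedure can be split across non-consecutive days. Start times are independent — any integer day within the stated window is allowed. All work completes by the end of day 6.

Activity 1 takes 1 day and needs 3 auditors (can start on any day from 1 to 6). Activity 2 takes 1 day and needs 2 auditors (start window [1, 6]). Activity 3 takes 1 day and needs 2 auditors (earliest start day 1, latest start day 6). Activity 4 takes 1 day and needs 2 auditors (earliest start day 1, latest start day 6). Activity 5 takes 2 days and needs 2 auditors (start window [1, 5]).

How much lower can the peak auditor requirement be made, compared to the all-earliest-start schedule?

8

Early-start peak: d1:11  d2:2  d3:0  d4:0  d5:0  d6:0 ⇒ 11.
Leveled (Activity 1@1, Activity 2@2, Activity 3@3, Activity 4@4, Activity 5@5): d1:3  d2:2  d3:2  d4:2  d5:2  d6:2 ⇒ 3.
Reduction 11 − 3 = 8.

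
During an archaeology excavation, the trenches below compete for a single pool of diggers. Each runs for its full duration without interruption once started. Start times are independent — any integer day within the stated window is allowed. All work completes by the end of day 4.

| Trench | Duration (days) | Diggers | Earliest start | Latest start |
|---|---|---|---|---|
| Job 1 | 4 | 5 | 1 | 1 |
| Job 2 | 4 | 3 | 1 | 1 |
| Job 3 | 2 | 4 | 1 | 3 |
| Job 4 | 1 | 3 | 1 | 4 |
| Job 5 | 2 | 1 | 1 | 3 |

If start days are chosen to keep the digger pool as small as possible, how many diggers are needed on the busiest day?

Early-start (Job 1@1, Job 2@1, Job 3@1, Job 4@1, Job 5@1) gives peak 16: d1:16  d2:13  d3:8  d4:8.
Shift Job 4→3, Job 5→3.
Schedule Job 1@1, Job 2@1, Job 3@1, Job 4@3, Job 5@3: d1:12  d2:12  d3:12  d4:9 — peak 12.
Total digger-days = 45 over 4 days ⇒ peak ≥ ⌈45/4⌉ = 12, so 12 is optimal.

12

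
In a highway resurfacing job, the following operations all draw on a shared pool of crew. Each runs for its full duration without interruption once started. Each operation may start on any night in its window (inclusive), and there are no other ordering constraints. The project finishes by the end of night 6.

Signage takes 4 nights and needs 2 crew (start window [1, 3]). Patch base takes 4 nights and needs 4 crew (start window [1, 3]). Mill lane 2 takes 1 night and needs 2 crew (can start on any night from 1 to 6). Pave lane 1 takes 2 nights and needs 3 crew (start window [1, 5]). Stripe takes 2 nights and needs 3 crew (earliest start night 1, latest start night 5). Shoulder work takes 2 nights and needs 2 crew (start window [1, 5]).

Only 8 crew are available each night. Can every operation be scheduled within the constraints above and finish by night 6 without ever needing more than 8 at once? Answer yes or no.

yes

Schedule Signage@1, Patch base@1, Mill lane 2@1, Pave lane 1@5, Stripe@5, Shoulder work@2: n1:8  n2:8  n3:8  n4:6  n5:6  n6:6 — peak 8 ≤ 8.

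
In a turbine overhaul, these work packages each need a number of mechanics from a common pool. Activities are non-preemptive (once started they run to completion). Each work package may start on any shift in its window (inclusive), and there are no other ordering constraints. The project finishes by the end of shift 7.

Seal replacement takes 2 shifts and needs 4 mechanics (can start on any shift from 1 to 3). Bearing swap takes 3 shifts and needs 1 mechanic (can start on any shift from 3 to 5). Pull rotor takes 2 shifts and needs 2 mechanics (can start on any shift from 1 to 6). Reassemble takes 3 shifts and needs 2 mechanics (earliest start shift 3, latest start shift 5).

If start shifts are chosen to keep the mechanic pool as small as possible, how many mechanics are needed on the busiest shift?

4

Early-start (Seal replacement@1, Bearing swap@3, Pull rotor@1, Reassemble@3) gives peak 6: s1:6  s2:6  s3:3  s4:3  s5:3  s6:0  s7:0.
Shift Pull rotor→3, Reassemble→5.
Schedule Seal replacement@1, Bearing swap@3, Pull rotor@3, Reassemble@5: s1:4  s2:4  s3:3  s4:3  s5:3  s6:2  s7:2 — peak 4.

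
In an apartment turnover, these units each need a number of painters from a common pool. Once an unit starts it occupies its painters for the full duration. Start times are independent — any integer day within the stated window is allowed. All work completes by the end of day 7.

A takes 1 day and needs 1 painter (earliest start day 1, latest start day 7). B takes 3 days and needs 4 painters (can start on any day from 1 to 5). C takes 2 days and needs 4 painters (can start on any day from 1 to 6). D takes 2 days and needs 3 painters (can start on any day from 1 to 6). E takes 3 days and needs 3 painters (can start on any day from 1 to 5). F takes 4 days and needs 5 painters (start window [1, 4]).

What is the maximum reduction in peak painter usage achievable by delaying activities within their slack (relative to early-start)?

Early-start peak: d1:20  d2:19  d3:12  d4:5  d5:0  d6:0  d7:0 ⇒ 20.
Leveled (A@3, B@1, C@1, D@3, E@5, F@4): d1:8  d2:8  d3:8  d4:8  d5:8  d6:8  d7:8 ⇒ 8.
Reduction 20 − 8 = 12.

12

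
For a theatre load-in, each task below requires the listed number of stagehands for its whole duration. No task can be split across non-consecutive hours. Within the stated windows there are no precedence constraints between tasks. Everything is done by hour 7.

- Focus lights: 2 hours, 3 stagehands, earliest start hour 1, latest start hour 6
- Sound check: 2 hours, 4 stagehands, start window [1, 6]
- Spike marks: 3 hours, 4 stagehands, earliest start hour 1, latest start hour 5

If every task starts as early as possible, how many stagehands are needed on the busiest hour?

Early-start schedule: Focus lights@1, Sound check@1, Spike marks@1.
Load per hour: hour 1: 11, hour 2: 11, hour 3: 4, hour 4: 0, hour 5: 0, hour 6: 0, hour 7: 0.
Peak is 11.

11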